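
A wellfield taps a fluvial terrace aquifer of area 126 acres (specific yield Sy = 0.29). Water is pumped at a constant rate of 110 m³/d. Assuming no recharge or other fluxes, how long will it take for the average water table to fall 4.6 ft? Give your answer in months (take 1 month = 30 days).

A = 126 acres = 5.099 × 10^5 m²
Δh = 4.6 ft = 1.402 m
ΔV = Sy × A × Δh = 0.29 × 5.099 × 10^5 × 1.402 = 2.073 × 10^5 m³
t = ΔV / Q = 2.073 × 10^5 m³ / 110 m³/d = 1885 d
t = 1885 d ≈ 62.83 months

t ≈ 62.8 months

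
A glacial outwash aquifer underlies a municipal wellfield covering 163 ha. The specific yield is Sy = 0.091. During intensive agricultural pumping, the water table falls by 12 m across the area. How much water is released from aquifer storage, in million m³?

ΔV ≈ 1.78 million m³

A = 163 ha = 1.63 × 10^6 m²
ΔV = Sy × A × Δh = 0.091 × 1.63 × 10^6 m² × 12 m = 1.78 × 10^6 m³
ΔV = 1.78 × 10^6 m³ = 1.78 million m³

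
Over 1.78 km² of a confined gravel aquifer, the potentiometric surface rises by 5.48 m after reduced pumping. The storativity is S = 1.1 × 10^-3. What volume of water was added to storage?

ΔV ≈ 10700 m³

A = 1.78 km² = 1.78 × 10^6 m²
ΔV = S × A × Δh = 0.0011 × 1.78 × 10^6 m² × 5.48 m = 10730 m³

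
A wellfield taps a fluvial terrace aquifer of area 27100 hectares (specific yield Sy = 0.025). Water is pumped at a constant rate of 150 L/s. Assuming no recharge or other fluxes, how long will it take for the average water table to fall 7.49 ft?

A = 27100 hectares = 2.71 × 10^8 m²
Δh = 7.49 ft = 2.283 m
ΔV = Sy × A × Δh = 0.025 × 2.71 × 10^8 × 2.283 = 1.547 × 10^7 m³
Q = 150 L/s = 12960 m³/d
t = ΔV / Q = 1.547 × 10^7 m³ / 12960 m³/d = 1193 d

t ≈ 1190 days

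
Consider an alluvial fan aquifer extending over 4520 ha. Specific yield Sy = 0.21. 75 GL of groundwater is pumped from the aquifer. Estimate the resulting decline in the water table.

Δh ≈ 7.9 m

A = 4520 ha = 4.52 × 10^7 m²
ΔV = 75 GL = 7.5 × 10^7 m³
Δh = ΔV / (Sy × A) = 7.5 × 10^7 m³ / (0.21 × 4.52 × 10^7 m²) = 7.901 m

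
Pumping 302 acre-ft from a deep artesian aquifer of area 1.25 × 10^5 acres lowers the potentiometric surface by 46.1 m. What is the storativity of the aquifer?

A = 1.25 × 10^5 acres = 5.059 × 10^8 m²
ΔV = 302 acre-ft = 3.725 × 10^5 m³
S = ΔV / (A × Δh) = 3.725 × 10^5 m³ / (5.059 × 10^8 m² × 46.1 m) = 1.597 × 10^-5

S ≈ 1.6 × 10^-5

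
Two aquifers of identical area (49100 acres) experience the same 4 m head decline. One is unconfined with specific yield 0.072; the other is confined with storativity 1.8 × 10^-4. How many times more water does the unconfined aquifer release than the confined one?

ΔV_u / ΔV_c ≈ 400

A = 49100 acres = 1.987 × 10^8 m²
Unconfined: ΔV_u = Sy × A × Δh = 0.072 × 1.987 × 10^8 × 4 = 5.723 × 10^7 m³
Confined: ΔV_c = S × A × Δh = 1.8 × 10^-4 × 1.987 × 10^8 × 4 = 1.431 × 10^5 m³
Ratio = ΔV_u / ΔV_c = Sy / S = 0.072 / 1.8 × 10^-4 = 400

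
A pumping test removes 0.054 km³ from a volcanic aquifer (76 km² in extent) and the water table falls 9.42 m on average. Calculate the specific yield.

A = 76 km² = 7.6 × 10^7 m²
ΔV = 0.054 km³ = 5.4 × 10^7 m³
Sy = ΔV / (A × Δh) = 5.4 × 10^7 m³ / (7.6 × 10^7 m² × 9.42 m) = 0.07543

Sy ≈ 0.075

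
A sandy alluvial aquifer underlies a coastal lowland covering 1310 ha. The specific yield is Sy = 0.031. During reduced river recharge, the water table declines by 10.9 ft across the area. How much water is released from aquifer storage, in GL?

ΔV ≈ 1.35 GL

A = 1310 ha = 1.31 × 10^7 m²
Δh = 10.9 ft = 3.322 m
ΔV = Sy × A × Δh = 0.031 × 1.31 × 10^7 m² × 3.322 m = 1.349 × 10^6 m³
ΔV = 1.349 × 10^6 m³ = 1.349 GL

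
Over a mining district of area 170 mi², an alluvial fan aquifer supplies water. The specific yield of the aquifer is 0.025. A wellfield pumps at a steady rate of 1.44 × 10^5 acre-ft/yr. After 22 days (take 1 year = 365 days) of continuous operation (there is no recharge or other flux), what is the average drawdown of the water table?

A = 170 mi² = 4.403 × 10^8 m²
Q = 1.44 × 10^5 acre-ft/yr = 4.866 × 10^5 m³/d
ΔV = Q × t = 4.866 × 10^5 m³/d × 22 d = 1.071 × 10^7 m³
Δh = ΔV / (Sy × A) = 1.071 × 10^7 / (0.025 × 4.403 × 10^8) = 0.9726 m

Δh ≈ 0.973 m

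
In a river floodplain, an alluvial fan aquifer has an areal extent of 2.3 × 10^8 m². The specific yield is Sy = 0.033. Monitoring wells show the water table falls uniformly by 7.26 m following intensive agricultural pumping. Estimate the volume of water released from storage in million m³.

ΔV = Sy × A × Δh = 0.033 × 2.3 × 10^8 m² × 7.26 m = 5.51 × 10^7 m³
ΔV = 5.51 × 10^7 m³ = 55.1 million m³

ΔV ≈ 55.1 million m³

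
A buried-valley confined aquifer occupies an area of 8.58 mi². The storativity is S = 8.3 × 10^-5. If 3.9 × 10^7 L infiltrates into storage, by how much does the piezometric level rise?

A = 8.58 mi² = 2.222 × 10^7 m²
ΔV = 3.9 × 10^7 L = 39000 m³
Δh = ΔV / (S × A) = 39000 m³ / (8.3 × 10^-5 × 2.222 × 10^7 m²) = 21.14 m

Δh ≈ 21.1 m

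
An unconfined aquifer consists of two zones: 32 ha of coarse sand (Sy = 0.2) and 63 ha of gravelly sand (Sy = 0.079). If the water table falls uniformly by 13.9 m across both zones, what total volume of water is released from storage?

A₁ = 32 ha = 3.2 × 10^5 m²; A₂ = 63 ha = 6.3 × 10^5 m²
ΔV₁ = 0.2 × 3.2 × 10^5 × 13.9 = 8.896 × 10^5 m³
ΔV₂ = 0.079 × 6.3 × 10^5 × 13.9 = 6.918 × 10^5 m³
ΔV = ΔV₁ + ΔV₂ = 1.581 × 10^6 m³

ΔV ≈ 1.58 × 10^6 m³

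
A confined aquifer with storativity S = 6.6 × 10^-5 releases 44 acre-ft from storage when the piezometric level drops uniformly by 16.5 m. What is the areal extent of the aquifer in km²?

A ≈ 49.8 km²

ΔV = 44 acre-ft = 54270 m³
A = ΔV / (S × Δh) = 54270 / (6.6 × 10^-5 × 16.5) = 4.984 × 10^7 m²
A = 4.984 × 10^7 m² = 49.84 km²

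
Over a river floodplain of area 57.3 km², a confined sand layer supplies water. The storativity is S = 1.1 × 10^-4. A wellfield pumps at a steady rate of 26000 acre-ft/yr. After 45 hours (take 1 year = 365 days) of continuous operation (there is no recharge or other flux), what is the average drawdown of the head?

Δh ≈ 26.1 m

A = 57.3 km² = 5.73 × 10^7 m²
Q = 26000 acre-ft/yr = 87860 m³/d
t = 45 hours = 1.875 d
ΔV = Q × t = 87860 m³/d × 1.875 d = 1.647 × 10^5 m³
Δh = ΔV / (S × A) = 1.647 × 10^5 / (1.1 × 10^-4 × 5.73 × 10^7) = 26.14 m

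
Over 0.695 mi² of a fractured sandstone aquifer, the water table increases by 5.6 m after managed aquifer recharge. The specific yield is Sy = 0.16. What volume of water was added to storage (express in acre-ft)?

A = 0.695 mi² = 1.8 × 10^6 m²
ΔV = Sy × A × Δh = 0.16 × 1.8 × 10^6 m² × 5.6 m = 1.613 × 10^6 m³
ΔV = 1.613 × 10^6 m³ = 1308 acre-ft

ΔV ≈ 1310 acre-ft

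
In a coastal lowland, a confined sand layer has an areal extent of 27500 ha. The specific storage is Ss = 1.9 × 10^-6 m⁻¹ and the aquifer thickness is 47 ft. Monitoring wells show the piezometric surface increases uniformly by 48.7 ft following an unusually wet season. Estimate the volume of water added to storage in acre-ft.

ΔV ≈ 90.1 acre-ft

b = 47 ft = 14.33 m
S = Ss × b = 1.9 × 10^-6 m⁻¹ × 14.33 m = 2.722 × 10^-5
A = 27500 ha = 2.75 × 10^8 m²
Δh = 48.7 ft = 14.84 m
ΔV = S × A × Δh = 2.722 × 10^-5 × 2.75 × 10^8 m² × 14.84 m = 1.111 × 10^5 m³
ΔV = 1.111 × 10^5 m³ = 90.08 acre-ft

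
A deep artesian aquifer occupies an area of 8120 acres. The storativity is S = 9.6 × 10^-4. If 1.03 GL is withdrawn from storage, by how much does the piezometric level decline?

A = 8120 acres = 3.286 × 10^7 m²
ΔV = 1.03 GL = 1.03 × 10^6 m³
Δh = ΔV / (S × A) = 1.03 × 10^6 m³ / (9.6 × 10^-4 × 3.286 × 10^7 m²) = 32.65 m

Δh ≈ 32.7 m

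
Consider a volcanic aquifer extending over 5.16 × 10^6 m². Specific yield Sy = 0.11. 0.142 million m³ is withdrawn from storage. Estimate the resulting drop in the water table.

Δh ≈ 0.25 m

ΔV = 0.142 million m³ = 1.42 × 10^5 m³
Δh = ΔV / (Sy × A) = 1.42 × 10^5 m³ / (0.11 × 5.16 × 10^6 m²) = 0.2502 m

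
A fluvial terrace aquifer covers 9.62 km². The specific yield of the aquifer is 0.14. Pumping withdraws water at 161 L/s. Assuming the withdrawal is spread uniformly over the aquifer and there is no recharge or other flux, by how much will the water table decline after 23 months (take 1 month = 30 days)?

Δh ≈ 7.13 m

A = 9.62 km² = 9.62 × 10^6 m²
Q = 161 L/s = 13910 m³/d
t = 23 months = 690 d
ΔV = Q × t = 13910 m³/d × 690 d = 9.598 × 10^6 m³
Δh = ΔV / (Sy × A) = 9.598 × 10^6 / (0.14 × 9.62 × 10^6) = 7.127 m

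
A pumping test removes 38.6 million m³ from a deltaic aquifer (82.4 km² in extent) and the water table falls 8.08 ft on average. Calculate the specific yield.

A = 82.4 km² = 8.24 × 10^7 m²
Δh = 8.08 ft = 2.463 m
ΔV = 38.6 million m³ = 3.86 × 10^7 m³
Sy = ΔV / (A × Δh) = 3.86 × 10^7 m³ / (8.24 × 10^7 m² × 2.463 m) = 0.1902

Sy ≈ 0.19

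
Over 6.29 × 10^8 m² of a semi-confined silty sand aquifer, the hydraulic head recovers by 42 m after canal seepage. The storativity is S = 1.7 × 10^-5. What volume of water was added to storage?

ΔV ≈ 4.49 × 10^5 m³

ΔV = S × A × Δh = 1.7 × 10^-5 × 6.29 × 10^8 m² × 42 m = 4.491 × 10^5 m³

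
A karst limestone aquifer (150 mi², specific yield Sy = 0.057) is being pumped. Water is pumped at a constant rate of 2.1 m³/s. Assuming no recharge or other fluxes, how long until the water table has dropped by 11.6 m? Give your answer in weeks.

t ≈ 202 weeks

A = 150 mi² = 3.885 × 10^8 m²
ΔV = Sy × A × Δh = 0.057 × 3.885 × 10^8 × 11.6 = 2.569 × 10^8 m³
Q = 2.1 m³/s = 1.814 × 10^5 m³/d
t = ΔV / Q = 2.569 × 10^8 m³ / 1.814 × 10^5 m³/d = 1416 d
t = 1416 d ≈ 202.3 weeks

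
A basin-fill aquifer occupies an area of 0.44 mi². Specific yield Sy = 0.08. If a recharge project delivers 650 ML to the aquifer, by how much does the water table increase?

A = 0.44 mi² = 1.14 × 10^6 m²
ΔV = 650 ML = 6.5 × 10^5 m³
Δh = ΔV / (Sy × A) = 6.5 × 10^5 m³ / (0.08 × 1.14 × 10^6 m²) = 7.13 m

Δh ≈ 7.13 m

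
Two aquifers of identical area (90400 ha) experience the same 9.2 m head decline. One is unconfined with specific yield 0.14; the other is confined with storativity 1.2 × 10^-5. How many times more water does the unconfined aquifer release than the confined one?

ΔV_u / ΔV_c ≈ 11700

A = 90400 ha = 9.04 × 10^8 m²
Unconfined: ΔV_u = Sy × A × Δh = 0.14 × 9.04 × 10^8 × 9.2 = 1.164 × 10^9 m³
Confined: ΔV_c = S × A × Δh = 1.2 × 10^-5 × 9.04 × 10^8 × 9.2 = 99800 m³
Ratio = ΔV_u / ΔV_c = Sy / S = 0.14 / 1.2 × 10^-5 = 11670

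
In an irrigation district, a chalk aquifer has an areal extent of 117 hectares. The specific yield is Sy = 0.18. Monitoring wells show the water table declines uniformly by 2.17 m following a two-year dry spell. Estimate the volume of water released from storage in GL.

A = 117 hectares = 1.17 × 10^6 m²
ΔV = Sy × A × Δh = 0.18 × 1.17 × 10^6 m² × 2.17 m = 4.57 × 10^5 m³
ΔV = 4.57 × 10^5 m³ = 0.457 GL

ΔV ≈ 0.457 GL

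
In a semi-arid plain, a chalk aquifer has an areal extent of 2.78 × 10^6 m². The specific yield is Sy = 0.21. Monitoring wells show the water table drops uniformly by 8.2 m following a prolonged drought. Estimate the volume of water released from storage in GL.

ΔV = Sy × A × Δh = 0.21 × 2.78 × 10^6 m² × 8.2 m = 4.787 × 10^6 m³
ΔV = 4.787 × 10^6 m³ = 4.787 GL

ΔV ≈ 4.79 GL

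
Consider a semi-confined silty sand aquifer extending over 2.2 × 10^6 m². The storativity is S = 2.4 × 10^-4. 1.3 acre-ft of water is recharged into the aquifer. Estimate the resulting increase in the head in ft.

ΔV = 1.3 acre-ft = 1604 m³
Δh = ΔV / (S × A) = 1604 m³ / (2.4 × 10^-4 × 2.2 × 10^6 m²) = 3.037 m
Δh = 3.037 m = 9.964 ft

Δh ≈ 9.96 ft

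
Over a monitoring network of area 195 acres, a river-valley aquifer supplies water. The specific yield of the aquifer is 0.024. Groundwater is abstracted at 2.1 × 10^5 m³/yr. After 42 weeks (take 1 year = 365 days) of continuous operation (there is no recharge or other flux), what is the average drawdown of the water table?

A = 195 acres = 7.891 × 10^5 m²
Q = 2.1 × 10^5 m³/yr = 575.3 m³/d
t = 42 weeks = 294 d
ΔV = Q × t = 575.3 m³/d × 294 d = 1.692 × 10^5 m³
Δh = ΔV / (Sy × A) = 1.692 × 10^5 / (0.024 × 7.891 × 10^5) = 8.931 m

Δh ≈ 8.93 m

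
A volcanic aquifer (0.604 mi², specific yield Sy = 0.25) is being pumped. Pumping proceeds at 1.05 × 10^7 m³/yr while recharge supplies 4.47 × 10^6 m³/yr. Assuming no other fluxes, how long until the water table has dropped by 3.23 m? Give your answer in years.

t ≈ 0.209 years

A = 0.604 mi² = 1.564 × 10^6 m²
ΔV = Sy × A × Δh = 0.25 × 1.564 × 10^6 × 3.23 = 1.263 × 10^6 m³
Net withdrawal = 1.05 × 10^7 − 4.47 × 10^6 = 6.03 × 10^6 m³/yr = 16520 m³/d
t = ΔV / Q = 1.263 × 10^6 m³ / 16520 m³/d = 76.46 d
t = 76.46 d ≈ 0.2095 years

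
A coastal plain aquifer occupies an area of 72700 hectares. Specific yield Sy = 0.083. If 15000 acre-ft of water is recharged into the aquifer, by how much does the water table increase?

Δh ≈ 0.307 m

A = 72700 hectares = 7.27 × 10^8 m²
ΔV = 15000 acre-ft = 1.85 × 10^7 m³
Δh = ΔV / (Sy × A) = 1.85 × 10^7 m³ / (0.083 × 7.27 × 10^8 m²) = 0.3066 m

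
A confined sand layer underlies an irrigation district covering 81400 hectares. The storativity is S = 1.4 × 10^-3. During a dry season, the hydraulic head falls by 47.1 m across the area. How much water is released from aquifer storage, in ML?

A = 81400 hectares = 8.14 × 10^8 m²
ΔV = S × A × Δh = 0.0014 × 8.14 × 10^8 m² × 47.1 m = 5.368 × 10^7 m³
ΔV = 5.368 × 10^7 m³ = 53680 ML

ΔV ≈ 53700 ML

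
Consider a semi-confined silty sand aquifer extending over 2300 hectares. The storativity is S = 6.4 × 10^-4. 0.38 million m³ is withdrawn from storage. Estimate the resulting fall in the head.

Δh ≈ 25.8 m

A = 2300 hectares = 2.3 × 10^7 m²
ΔV = 0.38 million m³ = 3.8 × 10^5 m³
Δh = ΔV / (S × A) = 3.8 × 10^5 m³ / (6.4 × 10^-4 × 2.3 × 10^7 m²) = 25.82 m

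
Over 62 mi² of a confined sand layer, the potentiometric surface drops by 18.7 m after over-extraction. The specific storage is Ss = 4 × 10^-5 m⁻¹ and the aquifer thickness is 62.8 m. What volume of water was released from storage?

S = Ss × b = 4 × 10^-5 m⁻¹ × 62.8 m = 2.512 × 10^-3
A = 62 mi² = 1.606 × 10^8 m²
ΔV = S × A × Δh = 0.002512 × 1.606 × 10^8 m² × 18.7 m = 7.543 × 10^6 m³

ΔV ≈ 7.54 × 10^6 m³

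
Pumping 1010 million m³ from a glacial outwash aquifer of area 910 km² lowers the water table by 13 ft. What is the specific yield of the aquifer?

Sy ≈ 0.28

A = 910 km² = 9.1 × 10^8 m²
Δh = 13 ft = 3.962 m
ΔV = 1010 million m³ = 1.01 × 10^9 m³
Sy = ΔV / (A × Δh) = 1.01 × 10^9 m³ / (9.1 × 10^8 m² × 3.962 m) = 0.2801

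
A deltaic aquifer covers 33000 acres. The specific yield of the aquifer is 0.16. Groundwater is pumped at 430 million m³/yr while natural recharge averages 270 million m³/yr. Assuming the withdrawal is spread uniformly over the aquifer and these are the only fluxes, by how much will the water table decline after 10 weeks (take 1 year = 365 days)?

A = 33000 acres = 1.335 × 10^8 m²
Net abstraction = 430 − 270 = 160 million m³/yr
Q_net = 160 million m³/yr = 4.384 × 10^5 m³/d
t = 10 weeks = 70 d
ΔV = Q × t = 4.384 × 10^5 m³/d × 70 d = 3.068 × 10^7 m³
Δh = ΔV / (Sy × A) = 3.068 × 10^7 / (0.16 × 1.335 × 10^8) = 1.436 m

Δh ≈ 1.44 m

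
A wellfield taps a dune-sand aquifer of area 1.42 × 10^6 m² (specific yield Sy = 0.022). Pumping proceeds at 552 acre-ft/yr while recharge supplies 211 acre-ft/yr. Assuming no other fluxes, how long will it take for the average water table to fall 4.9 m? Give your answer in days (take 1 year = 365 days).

t ≈ 133 days

ΔV = Sy × A × Δh = 0.022 × 1.42 × 10^6 × 4.9 = 1.531 × 10^5 m³
Net withdrawal = 552 − 211 = 341 acre-ft/yr = 1152 m³/d
t = ΔV / Q = 1.531 × 10^5 m³ / 1152 m³/d = 132.8 d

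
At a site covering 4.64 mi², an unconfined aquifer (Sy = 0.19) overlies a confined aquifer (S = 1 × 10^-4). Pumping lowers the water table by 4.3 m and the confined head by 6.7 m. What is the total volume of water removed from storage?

A = 4.64 mi² = 1.202 × 10^7 m²
Unconfined: ΔV_u = Sy × A × Δh_u = 0.19 × 1.202 × 10^7 × 4.3 = 9.818 × 10^6 m³
Confined: ΔV_c = S × A × Δh_c = 1 × 10^-4 × 1.202 × 10^7 × 6.7 = 8052 m³
Total ΔV = 9.818 × 10^6 + 8052 = 9.826 × 10^6 m³

ΔV ≈ 9.83 × 10^6 m³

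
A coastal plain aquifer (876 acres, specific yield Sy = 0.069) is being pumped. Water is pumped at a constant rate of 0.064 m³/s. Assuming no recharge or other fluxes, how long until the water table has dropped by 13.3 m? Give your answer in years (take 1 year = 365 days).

t ≈ 1.61 years

A = 876 acres = 3.545 × 10^6 m²
ΔV = Sy × A × Δh = 0.069 × 3.545 × 10^6 × 13.3 = 3.253 × 10^6 m³
Q = 0.064 m³/s = 5530 m³/d
t = ΔV / Q = 3.253 × 10^6 m³ / 5530 m³/d = 588.3 d
t = 588.3 d ≈ 1.612 years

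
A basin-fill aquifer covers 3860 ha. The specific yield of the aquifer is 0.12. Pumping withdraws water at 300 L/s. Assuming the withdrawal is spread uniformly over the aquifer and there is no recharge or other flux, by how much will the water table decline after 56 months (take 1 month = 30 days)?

Δh ≈ 9.4 m

A = 3860 ha = 3.86 × 10^7 m²
Q = 300 L/s = 25920 m³/d
t = 56 months = 1680 d
ΔV = Q × t = 25920 m³/d × 1680 d = 4.355 × 10^7 m³
Δh = ΔV / (Sy × A) = 4.355 × 10^7 / (0.12 × 3.86 × 10^7) = 9.401 m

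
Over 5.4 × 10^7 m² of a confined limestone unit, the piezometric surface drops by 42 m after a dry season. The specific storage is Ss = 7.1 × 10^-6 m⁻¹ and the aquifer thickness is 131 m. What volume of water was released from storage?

S = Ss × b = 7.1 × 10^-6 m⁻¹ × 131 m = 9.301 × 10^-4
ΔV = S × A × Δh = 9.301 × 10^-4 × 5.4 × 10^7 m² × 42 m = 2.109 × 10^6 m³

ΔV ≈ 2.11 × 10^6 m³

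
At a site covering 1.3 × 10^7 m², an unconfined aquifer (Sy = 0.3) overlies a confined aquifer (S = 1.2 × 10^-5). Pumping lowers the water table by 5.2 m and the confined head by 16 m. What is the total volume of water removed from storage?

ΔV ≈ 2.03 × 10^7 m³

Unconfined: ΔV_u = Sy × A × Δh_u = 0.3 × 1.3 × 10^7 × 5.2 = 2.028 × 10^7 m³
Confined: ΔV_c = S × A × Δh_c = 1.2 × 10^-5 × 1.3 × 10^7 × 16 = 2496 m³
Total ΔV = 2.028 × 10^7 + 2496 = 2.028 × 10^7 m³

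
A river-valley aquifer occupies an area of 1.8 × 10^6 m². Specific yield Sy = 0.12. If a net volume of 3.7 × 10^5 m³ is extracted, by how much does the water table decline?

Δh ≈ 1.71 m

Δh = ΔV / (Sy × A) = 3.7 × 10^5 m³ / (0.12 × 1.8 × 10^6 m²) = 1.713 m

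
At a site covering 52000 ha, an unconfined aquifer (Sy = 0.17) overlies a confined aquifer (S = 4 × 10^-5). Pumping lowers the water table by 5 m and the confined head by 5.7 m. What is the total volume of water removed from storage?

A = 52000 ha = 5.2 × 10^8 m²
Unconfined: ΔV_u = Sy × A × Δh_u = 0.17 × 5.2 × 10^8 × 5 = 4.42 × 10^8 m³
Confined: ΔV_c = S × A × Δh_c = 4 × 10^-5 × 5.2 × 10^8 × 5.7 = 1.186 × 10^5 m³
Total ΔV = 4.42 × 10^8 + 1.186 × 10^5 = 4.421 × 10^8 m³

ΔV ≈ 4.42 × 10^8 m³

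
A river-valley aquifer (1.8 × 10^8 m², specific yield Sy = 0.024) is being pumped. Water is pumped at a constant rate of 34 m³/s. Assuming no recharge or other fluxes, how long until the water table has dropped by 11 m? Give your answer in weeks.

ΔV = Sy × A × Δh = 0.024 × 1.8 × 10^8 × 11 = 4.752 × 10^7 m³
Q = 34 m³/s = 2.938 × 10^6 m³/d
t = ΔV / Q = 4.752 × 10^7 m³ / 2.938 × 10^6 m³/d = 16.18 d
t = 16.18 d ≈ 2.311 weeks

t ≈ 2.31 weeks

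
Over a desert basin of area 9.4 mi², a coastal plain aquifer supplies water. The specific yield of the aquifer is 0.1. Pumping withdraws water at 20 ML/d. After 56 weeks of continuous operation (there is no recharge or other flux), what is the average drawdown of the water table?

Δh ≈ 3.22 m

A = 9.4 mi² = 2.435 × 10^7 m²
Q = 20 ML/d = 20000 m³/d
t = 56 weeks = 392 d
ΔV = Q × t = 20000 m³/d × 392 d = 7.84 × 10^6 m³
Δh = ΔV / (Sy × A) = 7.84 × 10^6 / (0.1 × 2.435 × 10^7) = 3.22 m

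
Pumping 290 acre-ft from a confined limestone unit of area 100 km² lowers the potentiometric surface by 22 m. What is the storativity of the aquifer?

S ≈ 1.6 × 10^-4

A = 100 km² = 1 × 10^8 m²
ΔV = 290 acre-ft = 3.577 × 10^5 m³
S = ΔV / (A × Δh) = 3.577 × 10^5 m³ / (1 × 10^8 m² × 22 m) = 1.626 × 10^-4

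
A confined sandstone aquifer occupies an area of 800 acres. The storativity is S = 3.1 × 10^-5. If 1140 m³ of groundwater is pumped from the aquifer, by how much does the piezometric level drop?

A = 800 acres = 3.237 × 10^6 m²
Δh = ΔV / (S × A) = 1140 m³ / (3.1 × 10^-5 × 3.237 × 10^6 m²) = 11.36 m

Δh ≈ 11.4 m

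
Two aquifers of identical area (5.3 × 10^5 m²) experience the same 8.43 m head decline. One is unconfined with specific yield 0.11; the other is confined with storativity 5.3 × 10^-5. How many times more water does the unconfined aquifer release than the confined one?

Unconfined: ΔV_u = Sy × A × Δh = 0.11 × 5.3 × 10^5 × 8.43 = 4.915 × 10^5 m³
Confined: ΔV_c = S × A × Δh = 5.3 × 10^-5 × 5.3 × 10^5 × 8.43 = 236.8 m³
Ratio = ΔV_u / ΔV_c = Sy / S = 0.11 / 5.3 × 10^-5 = 2075

ΔV_u / ΔV_c ≈ 2080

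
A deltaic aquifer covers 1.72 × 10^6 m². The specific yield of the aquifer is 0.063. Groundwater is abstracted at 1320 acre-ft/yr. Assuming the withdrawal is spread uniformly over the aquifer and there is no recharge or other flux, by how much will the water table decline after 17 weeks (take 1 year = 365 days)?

Δh ≈ 4.9 m

Q = 1320 acre-ft/yr = 4461 m³/d
t = 17 weeks = 119 d
ΔV = Q × t = 4461 m³/d × 119 d = 5.308 × 10^5 m³
Δh = ΔV / (Sy × A) = 5.308 × 10^5 / (0.063 × 1.72 × 10^6) = 4.899 m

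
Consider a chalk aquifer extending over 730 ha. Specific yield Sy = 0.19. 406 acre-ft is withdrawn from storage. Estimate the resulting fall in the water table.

A = 730 ha = 7.3 × 10^6 m²
ΔV = 406 acre-ft = 5.008 × 10^5 m³
Δh = ΔV / (Sy × A) = 5.008 × 10^5 m³ / (0.19 × 7.3 × 10^6 m²) = 0.3611 m

Δh ≈ 0.361 m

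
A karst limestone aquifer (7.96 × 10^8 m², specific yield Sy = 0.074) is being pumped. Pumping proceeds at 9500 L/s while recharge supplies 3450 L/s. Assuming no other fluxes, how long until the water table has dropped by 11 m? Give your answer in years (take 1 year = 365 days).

t ≈ 3.4 years

ΔV = Sy × A × Δh = 0.074 × 7.96 × 10^8 × 11 = 6.479 × 10^8 m³
Net withdrawal = 9500 − 3450 = 6050 L/s = 5.227 × 10^5 m³/d
t = ΔV / Q = 6.479 × 10^8 m³ / 5.227 × 10^5 m³/d = 1240 d
t = 1240 d ≈ 3.396 years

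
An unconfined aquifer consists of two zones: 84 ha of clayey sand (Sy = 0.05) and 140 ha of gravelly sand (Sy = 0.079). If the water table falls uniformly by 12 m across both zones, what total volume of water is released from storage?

A₁ = 84 ha = 8.4 × 10^5 m²; A₂ = 140 ha = 1.4 × 10^6 m²
ΔV₁ = 0.05 × 8.4 × 10^5 × 12 = 5.04 × 10^5 m³
ΔV₂ = 0.079 × 1.4 × 10^6 × 12 = 1.327 × 10^6 m³
ΔV = ΔV₁ + ΔV₂ = 1.831 × 10^6 m³

ΔV ≈ 1.83 × 10^6 m³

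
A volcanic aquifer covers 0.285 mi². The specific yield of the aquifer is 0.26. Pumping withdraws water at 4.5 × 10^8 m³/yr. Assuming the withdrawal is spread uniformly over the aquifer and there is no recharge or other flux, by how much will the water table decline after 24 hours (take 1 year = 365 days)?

Δh ≈ 6.42 m

A = 0.285 mi² = 7.381 × 10^5 m²
Q = 4.5 × 10^8 m³/yr = 1.233 × 10^6 m³/d
t = 24 hours = 1 d
ΔV = Q × t = 1.233 × 10^6 m³/d × 1 d = 1.233 × 10^6 m³
Δh = ΔV / (Sy × A) = 1.233 × 10^6 / (0.26 × 7.381 × 10^5) = 6.424 m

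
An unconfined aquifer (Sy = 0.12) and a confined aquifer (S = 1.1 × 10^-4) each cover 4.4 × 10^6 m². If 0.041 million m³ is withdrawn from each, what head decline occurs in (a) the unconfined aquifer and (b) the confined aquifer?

ΔV = 0.041 million m³ = 41000 m³
Unconfined: Δh_u = ΔV/(Sy·A) = 41000/(0.12 × 4.4 × 10^6) = 0.07765 m
Confined: Δh_c = ΔV/(S·A) = 41000/(1.1 × 10^-4 × 4.4 × 10^6) = 84.71 m

Δh_u ≈ 0.0777 m; Δh_c ≈ 84.7 m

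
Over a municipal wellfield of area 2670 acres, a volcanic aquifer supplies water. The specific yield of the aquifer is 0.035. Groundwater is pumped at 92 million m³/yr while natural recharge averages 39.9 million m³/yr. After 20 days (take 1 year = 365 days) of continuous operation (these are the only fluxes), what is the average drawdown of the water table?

A = 2670 acres = 1.081 × 10^7 m²
Net abstraction = 92 − 39.9 = 52.1 million m³/yr
Q_net = 52.1 million m³/yr = 1.427 × 10^5 m³/d
ΔV = Q × t = 1.427 × 10^5 m³/d × 20 d = 2.855 × 10^6 m³
Δh = ΔV / (Sy × A) = 2.855 × 10^6 / (0.035 × 1.081 × 10^7) = 7.549 m

Δh ≈ 7.55 m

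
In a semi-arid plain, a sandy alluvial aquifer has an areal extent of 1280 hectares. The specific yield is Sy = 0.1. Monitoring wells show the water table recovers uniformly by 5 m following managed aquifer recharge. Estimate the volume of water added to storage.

ΔV ≈ 6.4 × 10^6 m³

A = 1280 hectares = 1.28 × 10^7 m²
ΔV = Sy × A × Δh = 0.1 × 1.28 × 10^7 m² × 5 m = 6.4 × 10^6 m³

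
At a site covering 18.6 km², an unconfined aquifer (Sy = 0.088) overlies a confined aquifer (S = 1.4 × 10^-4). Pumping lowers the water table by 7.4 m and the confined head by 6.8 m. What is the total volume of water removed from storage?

ΔV ≈ 1.21 × 10^7 m³

A = 18.6 km² = 1.86 × 10^7 m²
Unconfined: ΔV_u = Sy × A × Δh_u = 0.088 × 1.86 × 10^7 × 7.4 = 1.211 × 10^7 m³
Confined: ΔV_c = S × A × Δh_c = 1.4 × 10^-4 × 1.86 × 10^7 × 6.8 = 17710 m³
Total ΔV = 1.211 × 10^7 + 17710 = 1.213 × 10^7 m³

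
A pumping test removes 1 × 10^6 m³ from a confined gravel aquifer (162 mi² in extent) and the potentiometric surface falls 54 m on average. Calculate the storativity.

S ≈ 4.4 × 10^-5

A = 162 mi² = 4.196 × 10^8 m²
S = ΔV / (A × Δh) = 1 × 10^6 m³ / (4.196 × 10^8 m² × 54 m) = 4.414 × 10^-5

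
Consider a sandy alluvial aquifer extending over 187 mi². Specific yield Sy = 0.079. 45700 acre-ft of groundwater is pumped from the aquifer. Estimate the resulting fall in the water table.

Δh ≈ 1.47 m

A = 187 mi² = 4.843 × 10^8 m²
ΔV = 45700 acre-ft = 5.637 × 10^7 m³
Δh = ΔV / (Sy × A) = 5.637 × 10^7 m³ / (0.079 × 4.843 × 10^8 m²) = 1.473 m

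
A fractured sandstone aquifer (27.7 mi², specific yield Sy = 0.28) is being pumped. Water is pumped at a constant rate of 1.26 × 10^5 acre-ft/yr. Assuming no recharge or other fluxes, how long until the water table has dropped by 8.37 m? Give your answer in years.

A = 27.7 mi² = 7.174 × 10^7 m²
ΔV = Sy × A × Δh = 0.28 × 7.174 × 10^7 × 8.37 = 1.681 × 10^8 m³
Q = 1.26 × 10^5 acre-ft/yr = 4.258 × 10^5 m³/d
t = ΔV / Q = 1.681 × 10^8 m³ / 4.258 × 10^5 m³/d = 394.9 d
t = 394.9 d ≈ 1.082 years

t ≈ 1.08 years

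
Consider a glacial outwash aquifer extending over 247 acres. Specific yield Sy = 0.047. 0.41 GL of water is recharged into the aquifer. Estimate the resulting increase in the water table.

A = 247 acres = 9.996 × 10^5 m²
ΔV = 0.41 GL = 4.1 × 10^5 m³
Δh = ΔV / (Sy × A) = 4.1 × 10^5 m³ / (0.047 × 9.996 × 10^5 m²) = 8.727 m

Δh ≈ 8.73 m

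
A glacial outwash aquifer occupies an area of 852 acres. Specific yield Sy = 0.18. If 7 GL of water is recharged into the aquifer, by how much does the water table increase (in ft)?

Δh ≈ 37 ft

A = 852 acres = 3.448 × 10^6 m²
ΔV = 7 GL = 7 × 10^6 m³
Δh = ΔV / (Sy × A) = 7 × 10^6 m³ / (0.18 × 3.448 × 10^6 m²) = 11.28 m
Δh = 11.28 m = 37 ft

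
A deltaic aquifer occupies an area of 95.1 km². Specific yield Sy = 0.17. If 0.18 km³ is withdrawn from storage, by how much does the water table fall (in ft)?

Δh ≈ 36.5 ft

A = 95.1 km² = 9.51 × 10^7 m²
ΔV = 0.18 km³ = 1.8 × 10^8 m³
Δh = ΔV / (Sy × A) = 1.8 × 10^8 m³ / (0.17 × 9.51 × 10^7 m²) = 11.13 m
Δh = 11.13 m = 36.53 ft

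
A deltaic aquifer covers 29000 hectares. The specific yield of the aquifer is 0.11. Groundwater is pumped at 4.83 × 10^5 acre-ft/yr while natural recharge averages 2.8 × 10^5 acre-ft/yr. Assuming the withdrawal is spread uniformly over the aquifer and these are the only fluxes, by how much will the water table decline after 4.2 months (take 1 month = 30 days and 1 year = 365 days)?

A = 29000 hectares = 2.9 × 10^8 m²
Net abstraction = 4.83 × 10^5 − 2.8 × 10^5 = 2.03 × 10^5 acre-ft/yr
Q_net = 2.03 × 10^5 acre-ft/yr = 6.86 × 10^5 m³/d
t = 4.2 months = 126 d
ΔV = Q × t = 6.86 × 10^5 m³/d × 126 d = 8.644 × 10^7 m³
Δh = ΔV / (Sy × A) = 8.644 × 10^7 / (0.11 × 2.9 × 10^8) = 2.71 m

Δh ≈ 2.71 m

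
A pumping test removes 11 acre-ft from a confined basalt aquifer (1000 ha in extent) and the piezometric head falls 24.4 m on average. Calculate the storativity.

A = 1000 ha = 1 × 10^7 m²
ΔV = 11 acre-ft = 13570 m³
S = ΔV / (A × Δh) = 13570 m³ / (1 × 10^7 m² × 24.4 m) = 5.561 × 10^-5

S ≈ 5.6 × 10^-5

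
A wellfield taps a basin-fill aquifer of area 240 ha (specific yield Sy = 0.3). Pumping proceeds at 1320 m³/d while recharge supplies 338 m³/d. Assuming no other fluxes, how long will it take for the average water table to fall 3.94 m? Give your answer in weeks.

A = 240 ha = 2.4 × 10^6 m²
ΔV = Sy × A × Δh = 0.3 × 2.4 × 10^6 × 3.94 = 2.837 × 10^6 m³
Net withdrawal = 1320 − 338 = 982 m³/d
t = ΔV / Q = 2.837 × 10^6 m³ / 982 m³/d = 2889 d
t = 2889 d ≈ 412.7 weeks

t ≈ 413 weeks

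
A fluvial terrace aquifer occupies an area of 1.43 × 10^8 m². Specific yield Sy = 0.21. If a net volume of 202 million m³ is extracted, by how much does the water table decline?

ΔV = 202 million m³ = 2.02 × 10^8 m³
Δh = ΔV / (Sy × A) = 2.02 × 10^8 m³ / (0.21 × 1.43 × 10^8 m²) = 6.727 m

Δh ≈ 6.73 m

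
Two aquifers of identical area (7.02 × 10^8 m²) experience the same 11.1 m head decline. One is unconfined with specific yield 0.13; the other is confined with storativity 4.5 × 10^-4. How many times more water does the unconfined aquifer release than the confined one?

Unconfined: ΔV_u = Sy × A × Δh = 0.13 × 7.02 × 10^8 × 11.1 = 1.013 × 10^9 m³
Confined: ΔV_c = S × A × Δh = 4.5 × 10^-4 × 7.02 × 10^8 × 11.1 = 3.506 × 10^6 m³
Ratio = ΔV_u / ΔV_c = Sy / S = 0.13 / 4.5 × 10^-4 = 288.9

ΔV_u / ΔV_c ≈ 289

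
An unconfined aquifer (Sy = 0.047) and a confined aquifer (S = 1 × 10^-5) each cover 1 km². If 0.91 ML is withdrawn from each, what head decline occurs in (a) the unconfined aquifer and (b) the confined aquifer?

A = 1 km² = 1 × 10^6 m²
ΔV = 0.91 ML = 910 m³
Unconfined: Δh_u = ΔV/(Sy·A) = 910/(0.047 × 1 × 10^6) = 0.01936 m
Confined: Δh_c = ΔV/(S·A) = 910/(1 × 10^-5 × 1 × 10^6) = 91 m

Δh_u ≈ 0.0194 m; Δh_c ≈ 91 m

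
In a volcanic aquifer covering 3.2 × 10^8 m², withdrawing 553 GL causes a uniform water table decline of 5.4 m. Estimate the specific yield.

Sy ≈ 0.32

ΔV = 553 GL = 5.53 × 10^8 m³
Sy = ΔV / (A × Δh) = 5.53 × 10^8 m³ / (3.2 × 10^8 m² × 5.4 m) = 0.32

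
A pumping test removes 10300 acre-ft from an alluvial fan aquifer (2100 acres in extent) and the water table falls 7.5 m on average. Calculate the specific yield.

A = 2100 acres = 8.498 × 10^6 m²
ΔV = 10300 acre-ft = 1.27 × 10^7 m³
Sy = ΔV / (A × Δh) = 1.27 × 10^7 m³ / (8.498 × 10^6 m² × 7.5 m) = 0.1993

Sy ≈ 0.2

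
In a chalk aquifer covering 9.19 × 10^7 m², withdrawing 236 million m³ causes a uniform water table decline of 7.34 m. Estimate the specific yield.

ΔV = 236 million m³ = 2.36 × 10^8 m³
Sy = ΔV / (A × Δh) = 2.36 × 10^8 m³ / (9.19 × 10^7 m² × 7.34 m) = 0.3499

Sy ≈ 0.35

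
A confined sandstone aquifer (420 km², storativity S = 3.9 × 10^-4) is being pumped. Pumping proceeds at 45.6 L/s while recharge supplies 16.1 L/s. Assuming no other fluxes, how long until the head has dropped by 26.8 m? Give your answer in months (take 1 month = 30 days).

A = 420 km² = 4.2 × 10^8 m²
ΔV = S × A × Δh = 3.9 × 10^-4 × 4.2 × 10^8 × 26.8 = 4.39 × 10^6 m³
Net withdrawal = 45.6 − 16.1 = 29.5 L/s = 2549 m³/d
t = ΔV / Q = 4.39 × 10^6 m³ / 2549 m³/d = 1722 d
t = 1722 d ≈ 57.41 months

t ≈ 57.4 months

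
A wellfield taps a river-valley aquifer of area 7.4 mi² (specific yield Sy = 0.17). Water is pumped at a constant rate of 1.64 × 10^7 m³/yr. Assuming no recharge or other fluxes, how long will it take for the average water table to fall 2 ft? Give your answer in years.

A = 7.4 mi² = 1.917 × 10^7 m²
Δh = 2 ft = 0.6096 m
ΔV = Sy × A × Δh = 0.17 × 1.917 × 10^7 × 0.6096 = 1.986 × 10^6 m³
Q = 1.64 × 10^7 m³/yr = 44930 m³/d
t = ΔV / Q = 1.986 × 10^6 m³ / 44930 m³/d = 44.21 d
t = 44.21 d ≈ 0.1211 years

t ≈ 0.121 years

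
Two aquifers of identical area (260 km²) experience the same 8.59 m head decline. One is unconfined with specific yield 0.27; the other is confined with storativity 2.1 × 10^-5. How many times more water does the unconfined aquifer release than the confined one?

A = 260 km² = 2.6 × 10^8 m²
Unconfined: ΔV_u = Sy × A × Δh = 0.27 × 2.6 × 10^8 × 8.59 = 6.03 × 10^8 m³
Confined: ΔV_c = S × A × Δh = 2.1 × 10^-5 × 2.6 × 10^8 × 8.59 = 46900 m³
Ratio = ΔV_u / ΔV_c = Sy / S = 0.27 / 2.1 × 10^-5 = 12860

ΔV_u / ΔV_c ≈ 12900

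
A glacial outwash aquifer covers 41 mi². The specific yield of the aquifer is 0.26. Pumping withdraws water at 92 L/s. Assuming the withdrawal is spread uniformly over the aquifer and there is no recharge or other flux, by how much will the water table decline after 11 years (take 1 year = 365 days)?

Δh ≈ 1.16 m

A = 41 mi² = 1.062 × 10^8 m²
Q = 92 L/s = 7949 m³/d
t = 11 years = 4015 d
ΔV = Q × t = 7949 m³/d × 4015 d = 3.191 × 10^7 m³
Δh = ΔV / (Sy × A) = 3.191 × 10^7 / (0.26 × 1.062 × 10^8) = 1.156 m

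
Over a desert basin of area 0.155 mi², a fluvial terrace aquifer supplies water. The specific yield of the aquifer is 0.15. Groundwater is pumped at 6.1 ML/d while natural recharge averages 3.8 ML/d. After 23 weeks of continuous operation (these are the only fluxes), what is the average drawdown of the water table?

A = 0.155 mi² = 4.014 × 10^5 m²
Net abstraction = 6.1 − 3.8 = 2.3 ML/d
Q_net = 2.3 ML/d = 2300 m³/d
t = 23 weeks = 161 d
ΔV = Q × t = 2300 m³/d × 161 d = 3.703 × 10^5 m³
Δh = ΔV / (Sy × A) = 3.703 × 10^5 / (0.15 × 4.014 × 10^5) = 6.149 m

Δh ≈ 6.15 m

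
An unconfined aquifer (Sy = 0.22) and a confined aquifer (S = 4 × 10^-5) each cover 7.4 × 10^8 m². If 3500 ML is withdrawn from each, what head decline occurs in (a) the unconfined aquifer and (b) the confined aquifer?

ΔV = 3500 ML = 3.5 × 10^6 m³
Unconfined: Δh_u = ΔV/(Sy·A) = 3.5 × 10^6/(0.22 × 7.4 × 10^8) = 0.0215 m
Confined: Δh_c = ΔV/(S·A) = 3.5 × 10^6/(4 × 10^-5 × 7.4 × 10^8) = 118.2 m

Δh_u ≈ 0.0215 m; Δh_c ≈ 118 m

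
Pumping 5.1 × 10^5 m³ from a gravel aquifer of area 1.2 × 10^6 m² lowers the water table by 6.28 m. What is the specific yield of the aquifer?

Sy ≈ 0.068

Sy = ΔV / (A × Δh) = 5.1 × 10^5 m³ / (1.2 × 10^6 m² × 6.28 m) = 0.06768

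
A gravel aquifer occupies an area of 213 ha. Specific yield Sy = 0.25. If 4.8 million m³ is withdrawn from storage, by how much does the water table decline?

A = 213 ha = 2.13 × 10^6 m²
ΔV = 4.8 million m³ = 4.8 × 10^6 m³
Δh = ΔV / (Sy × A) = 4.8 × 10^6 m³ / (0.25 × 2.13 × 10^6 m²) = 9.014 m

Δh ≈ 9.01 m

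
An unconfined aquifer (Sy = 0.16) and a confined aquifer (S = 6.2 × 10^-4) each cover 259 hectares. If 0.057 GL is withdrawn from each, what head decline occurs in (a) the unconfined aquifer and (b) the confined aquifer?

A = 259 hectares = 2.59 × 10^6 m²
ΔV = 0.057 GL = 57000 m³
Unconfined: Δh_u = ΔV/(Sy·A) = 57000/(0.16 × 2.59 × 10^6) = 0.1375 m
Confined: Δh_c = ΔV/(S·A) = 57000/(6.2 × 10^-4 × 2.59 × 10^6) = 35.5 m

Δh_u ≈ 0.138 m; Δh_c ≈ 35.5 m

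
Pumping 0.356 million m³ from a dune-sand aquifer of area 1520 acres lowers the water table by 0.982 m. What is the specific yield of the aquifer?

A = 1520 acres = 6.151 × 10^6 m²
ΔV = 0.356 million m³ = 3.56 × 10^5 m³
Sy = ΔV / (A × Δh) = 3.56 × 10^5 m³ / (6.151 × 10^6 m² × 0.982 m) = 0.05894

Sy ≈ 0.059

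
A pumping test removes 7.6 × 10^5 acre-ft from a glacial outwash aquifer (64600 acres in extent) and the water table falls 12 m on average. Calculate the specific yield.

A = 64600 acres = 2.614 × 10^8 m²
ΔV = 7.6 × 10^5 acre-ft = 9.374 × 10^8 m³
Sy = ΔV / (A × Δh) = 9.374 × 10^8 m³ / (2.614 × 10^8 m² × 12 m) = 0.2988

Sy ≈ 0.3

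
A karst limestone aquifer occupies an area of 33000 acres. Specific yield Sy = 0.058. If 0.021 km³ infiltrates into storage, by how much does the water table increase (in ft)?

Δh ≈ 8.89 ft

A = 33000 acres = 1.335 × 10^8 m²
ΔV = 0.021 km³ = 2.1 × 10^7 m³
Δh = ΔV / (Sy × A) = 2.1 × 10^7 m³ / (0.058 × 1.335 × 10^8 m²) = 2.711 m
Δh = 2.711 m = 8.895 ft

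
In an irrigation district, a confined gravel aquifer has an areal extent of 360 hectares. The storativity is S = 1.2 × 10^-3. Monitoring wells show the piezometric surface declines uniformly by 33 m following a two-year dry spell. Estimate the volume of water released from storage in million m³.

ΔV ≈ 0.143 million m³

A = 360 hectares = 3.6 × 10^6 m²
ΔV = S × A × Δh = 0.0012 × 3.6 × 10^6 m² × 33 m = 1.426 × 10^5 m³
ΔV = 1.426 × 10^5 m³ = 0.1426 million m³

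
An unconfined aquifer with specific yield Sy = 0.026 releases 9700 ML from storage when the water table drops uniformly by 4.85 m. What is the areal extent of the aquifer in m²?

A ≈ 7.69 × 10^7 m²

ΔV = 9700 ML = 9.7 × 10^6 m³
A = ΔV / (Sy × Δh) = 9.7 × 10^6 / (0.026 × 4.85) = 7.692 × 10^7 m²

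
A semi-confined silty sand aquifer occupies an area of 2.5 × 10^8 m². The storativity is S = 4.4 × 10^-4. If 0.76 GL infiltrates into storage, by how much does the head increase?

ΔV = 0.76 GL = 7.6 × 10^5 m³
Δh = ΔV / (S × A) = 7.6 × 10^5 m³ / (4.4 × 10^-4 × 2.5 × 10^8 m²) = 6.909 m

Δh ≈ 6.91 m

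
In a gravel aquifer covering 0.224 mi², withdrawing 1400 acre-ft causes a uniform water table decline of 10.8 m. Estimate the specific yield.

A = 0.224 mi² = 5.802 × 10^5 m²
ΔV = 1400 acre-ft = 1.727 × 10^6 m³
Sy = ΔV / (A × Δh) = 1.727 × 10^6 m³ / (5.802 × 10^5 m² × 10.8 m) = 0.2756

Sy ≈ 0.28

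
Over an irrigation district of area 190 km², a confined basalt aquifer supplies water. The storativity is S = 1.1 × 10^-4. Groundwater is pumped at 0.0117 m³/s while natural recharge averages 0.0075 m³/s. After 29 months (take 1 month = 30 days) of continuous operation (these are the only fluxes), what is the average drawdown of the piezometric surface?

Δh ≈ 15.1 m

A = 190 km² = 1.9 × 10^8 m²
Net abstraction = 0.0117 − 0.0075 = 0.0042 m³/s
Q_net = 0.0042 m³/s = 362.9 m³/d
t = 29 months = 870 d
ΔV = Q × t = 362.9 m³/d × 870 d = 3.157 × 10^5 m³
Δh = ΔV / (S × A) = 3.157 × 10^5 / (1.1 × 10^-4 × 1.9 × 10^8) = 15.11 m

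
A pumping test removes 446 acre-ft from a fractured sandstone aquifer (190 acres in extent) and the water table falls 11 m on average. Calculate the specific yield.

Sy ≈ 0.065

A = 190 acres = 7.689 × 10^5 m²
ΔV = 446 acre-ft = 5.501 × 10^5 m³
Sy = ΔV / (A × Δh) = 5.501 × 10^5 m³ / (7.689 × 10^5 m² × 11 m) = 0.06504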